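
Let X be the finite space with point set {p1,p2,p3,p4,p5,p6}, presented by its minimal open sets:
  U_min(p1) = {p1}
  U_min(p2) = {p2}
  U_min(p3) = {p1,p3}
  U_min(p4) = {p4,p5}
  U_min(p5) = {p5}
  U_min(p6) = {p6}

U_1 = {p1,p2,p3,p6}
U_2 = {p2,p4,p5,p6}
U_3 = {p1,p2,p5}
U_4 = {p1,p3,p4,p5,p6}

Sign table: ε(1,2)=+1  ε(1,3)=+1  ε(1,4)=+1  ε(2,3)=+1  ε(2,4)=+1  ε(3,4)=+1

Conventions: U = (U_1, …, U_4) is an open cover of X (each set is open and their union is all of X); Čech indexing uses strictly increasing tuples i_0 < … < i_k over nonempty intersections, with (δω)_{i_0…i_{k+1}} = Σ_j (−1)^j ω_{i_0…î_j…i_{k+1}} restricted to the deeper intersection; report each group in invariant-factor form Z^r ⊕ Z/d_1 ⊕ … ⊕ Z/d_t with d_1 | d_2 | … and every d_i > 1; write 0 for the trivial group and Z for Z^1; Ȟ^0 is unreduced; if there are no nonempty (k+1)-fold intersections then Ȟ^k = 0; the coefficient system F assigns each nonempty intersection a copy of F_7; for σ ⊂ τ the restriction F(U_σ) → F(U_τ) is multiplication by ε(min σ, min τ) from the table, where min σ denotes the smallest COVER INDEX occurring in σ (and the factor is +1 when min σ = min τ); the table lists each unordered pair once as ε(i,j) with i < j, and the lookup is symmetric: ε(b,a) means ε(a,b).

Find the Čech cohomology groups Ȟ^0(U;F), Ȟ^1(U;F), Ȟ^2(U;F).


Ȟ^0 ≅ Z/7; Ȟ^1 ≅ 0; Ȟ^2 ≅ Z/7

nerve of the cover:
  U12={p2,p6} U13={p1,p2} U14={p1,p3,p6} U23={p2,p5} U24={p4,p5,p6} U34={p1,p5}
  U123={p2} U124={p6} U134={p1} U234={p5}
C dims 4,6,4; δ0: rk_F7 3; δ1: rk_F7 3
Ȟ^0 = (4 − 3) − 0 = 1, so Ȟ^0 ≅ Z/7
Ȟ^1 = (6 − 3) − 3 = 0, so Ȟ^1 ≅ 0
Ȟ^2 = (4 − 0) − 3 = 1, so Ȟ^2 ≅ Z/7


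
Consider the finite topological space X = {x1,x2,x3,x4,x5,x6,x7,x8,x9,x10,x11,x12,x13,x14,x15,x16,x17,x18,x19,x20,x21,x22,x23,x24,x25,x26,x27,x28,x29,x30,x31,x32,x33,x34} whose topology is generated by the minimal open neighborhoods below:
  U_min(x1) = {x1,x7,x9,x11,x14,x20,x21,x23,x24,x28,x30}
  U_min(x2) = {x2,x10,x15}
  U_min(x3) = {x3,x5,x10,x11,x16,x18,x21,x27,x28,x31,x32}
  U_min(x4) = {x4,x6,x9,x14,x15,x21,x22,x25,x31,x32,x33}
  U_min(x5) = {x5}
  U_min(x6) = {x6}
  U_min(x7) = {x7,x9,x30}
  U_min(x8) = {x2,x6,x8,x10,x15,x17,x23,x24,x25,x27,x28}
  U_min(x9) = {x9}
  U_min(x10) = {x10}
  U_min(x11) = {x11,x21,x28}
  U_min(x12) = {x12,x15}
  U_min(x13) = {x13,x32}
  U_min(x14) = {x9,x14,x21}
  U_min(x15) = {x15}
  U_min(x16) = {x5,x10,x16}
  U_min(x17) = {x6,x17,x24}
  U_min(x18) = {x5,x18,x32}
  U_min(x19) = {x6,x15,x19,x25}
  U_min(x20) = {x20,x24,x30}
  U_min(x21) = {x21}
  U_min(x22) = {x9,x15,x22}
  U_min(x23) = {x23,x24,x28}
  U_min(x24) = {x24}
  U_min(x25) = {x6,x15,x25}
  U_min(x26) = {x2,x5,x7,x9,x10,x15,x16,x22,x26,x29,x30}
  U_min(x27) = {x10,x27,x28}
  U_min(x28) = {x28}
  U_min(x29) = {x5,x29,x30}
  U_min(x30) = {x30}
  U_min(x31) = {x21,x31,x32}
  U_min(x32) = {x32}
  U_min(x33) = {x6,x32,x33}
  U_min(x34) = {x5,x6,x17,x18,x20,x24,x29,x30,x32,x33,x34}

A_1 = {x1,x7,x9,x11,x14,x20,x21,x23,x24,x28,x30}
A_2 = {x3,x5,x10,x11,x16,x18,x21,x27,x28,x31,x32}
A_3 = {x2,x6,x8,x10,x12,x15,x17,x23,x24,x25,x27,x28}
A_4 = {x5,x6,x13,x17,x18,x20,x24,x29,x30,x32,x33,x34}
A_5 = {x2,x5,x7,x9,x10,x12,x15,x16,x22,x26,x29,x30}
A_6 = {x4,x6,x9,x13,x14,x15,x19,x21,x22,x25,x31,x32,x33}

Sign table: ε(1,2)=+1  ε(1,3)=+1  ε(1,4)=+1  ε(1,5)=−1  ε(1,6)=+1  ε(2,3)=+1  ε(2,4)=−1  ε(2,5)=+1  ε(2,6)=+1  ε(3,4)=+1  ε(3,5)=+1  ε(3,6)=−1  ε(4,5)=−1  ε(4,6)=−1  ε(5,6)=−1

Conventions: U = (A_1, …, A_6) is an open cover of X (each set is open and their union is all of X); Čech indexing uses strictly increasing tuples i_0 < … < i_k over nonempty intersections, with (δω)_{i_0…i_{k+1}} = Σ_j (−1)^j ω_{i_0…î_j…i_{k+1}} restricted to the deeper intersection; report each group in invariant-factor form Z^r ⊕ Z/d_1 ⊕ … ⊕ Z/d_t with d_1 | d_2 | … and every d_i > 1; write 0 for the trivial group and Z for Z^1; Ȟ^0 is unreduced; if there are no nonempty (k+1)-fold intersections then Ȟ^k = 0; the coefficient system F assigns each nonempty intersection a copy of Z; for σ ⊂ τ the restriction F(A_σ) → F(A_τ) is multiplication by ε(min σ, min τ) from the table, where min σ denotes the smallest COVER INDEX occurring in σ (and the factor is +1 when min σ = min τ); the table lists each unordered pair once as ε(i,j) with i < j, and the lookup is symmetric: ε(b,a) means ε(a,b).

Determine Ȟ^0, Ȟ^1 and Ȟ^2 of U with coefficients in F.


nonempty overlaps:
  A12={x11,x21,x28} A13={x23,x24,x28} A14={x20,x24,x30} A15={x7,x9,x30} A16={x9,x14,x21} A23={x10,x27,x28} A24={x5,x18,x32} A25={x5,x10,x16} A26={x21,x31,x32} A34={x6,x17,x24} A35={x2,x10,x12,x15} A36={x6,x15,x25} A45={x5,x29,x30} A46={x6,x13,x32,x33} A56={x9,x15,x22}
  A123={x28} A126={x21} A134={x24} A145={x30} A156={x9} A235={x10} A245={x5} A246={x32} A346={x6} A356={x15}
C dims 6,15,10; δ0: rk 6, SNF 1^5·2; δ1: rk 9, SNF 1^9
degree 0: 6−6−0 = 0 → Ȟ^0 ≅ 0
degree 1: 15−9−6 = 0 plus torsion [2] → Ȟ^1 ≅ Z/2
degree 2: 10−0−9 = 1 → Ȟ^2 ≅ Z

Ȟ^0 = 0, Ȟ^1 = Z/2 and Ȟ^2 = Z


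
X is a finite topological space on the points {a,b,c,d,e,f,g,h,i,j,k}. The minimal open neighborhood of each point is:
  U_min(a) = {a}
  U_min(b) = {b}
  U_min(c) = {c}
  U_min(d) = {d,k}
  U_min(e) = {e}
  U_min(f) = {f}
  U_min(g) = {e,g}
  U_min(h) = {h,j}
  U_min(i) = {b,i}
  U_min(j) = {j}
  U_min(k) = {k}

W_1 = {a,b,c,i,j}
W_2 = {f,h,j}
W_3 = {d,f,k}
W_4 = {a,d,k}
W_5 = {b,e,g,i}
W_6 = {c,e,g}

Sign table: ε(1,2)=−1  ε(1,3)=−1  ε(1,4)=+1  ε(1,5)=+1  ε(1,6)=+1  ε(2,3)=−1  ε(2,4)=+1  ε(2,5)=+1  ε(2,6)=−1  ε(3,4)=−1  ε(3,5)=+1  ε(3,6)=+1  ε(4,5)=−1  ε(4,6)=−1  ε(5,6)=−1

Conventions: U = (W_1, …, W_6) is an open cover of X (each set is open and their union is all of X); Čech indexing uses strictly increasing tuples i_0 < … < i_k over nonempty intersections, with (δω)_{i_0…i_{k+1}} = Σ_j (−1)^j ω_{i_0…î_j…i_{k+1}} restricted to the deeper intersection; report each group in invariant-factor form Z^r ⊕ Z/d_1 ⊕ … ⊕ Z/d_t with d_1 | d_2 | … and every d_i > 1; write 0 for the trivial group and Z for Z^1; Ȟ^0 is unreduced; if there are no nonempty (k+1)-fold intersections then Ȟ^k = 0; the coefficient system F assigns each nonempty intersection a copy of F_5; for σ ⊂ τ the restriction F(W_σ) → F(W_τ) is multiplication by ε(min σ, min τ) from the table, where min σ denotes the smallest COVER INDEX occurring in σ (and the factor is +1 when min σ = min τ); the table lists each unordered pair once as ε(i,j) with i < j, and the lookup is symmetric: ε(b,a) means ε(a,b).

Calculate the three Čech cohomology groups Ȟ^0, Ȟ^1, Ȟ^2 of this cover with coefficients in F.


cover nerve:
  W12={j} W14={a} W15={b,i} W16={c} W23={f} W34={d,k} W56={e,g}
C dims 6,7; δ0: rk_F5 6
Ȟ^0: (6−6)−0=0 ⇒ 0
Ȟ^1: (7−0)−6=1 ⇒ Z/5
Ȟ^2: (0−0)−0=0 ⇒ 0

Ȟ^0 = 0, Ȟ^1 = Z/5, Ȟ^2 = 0


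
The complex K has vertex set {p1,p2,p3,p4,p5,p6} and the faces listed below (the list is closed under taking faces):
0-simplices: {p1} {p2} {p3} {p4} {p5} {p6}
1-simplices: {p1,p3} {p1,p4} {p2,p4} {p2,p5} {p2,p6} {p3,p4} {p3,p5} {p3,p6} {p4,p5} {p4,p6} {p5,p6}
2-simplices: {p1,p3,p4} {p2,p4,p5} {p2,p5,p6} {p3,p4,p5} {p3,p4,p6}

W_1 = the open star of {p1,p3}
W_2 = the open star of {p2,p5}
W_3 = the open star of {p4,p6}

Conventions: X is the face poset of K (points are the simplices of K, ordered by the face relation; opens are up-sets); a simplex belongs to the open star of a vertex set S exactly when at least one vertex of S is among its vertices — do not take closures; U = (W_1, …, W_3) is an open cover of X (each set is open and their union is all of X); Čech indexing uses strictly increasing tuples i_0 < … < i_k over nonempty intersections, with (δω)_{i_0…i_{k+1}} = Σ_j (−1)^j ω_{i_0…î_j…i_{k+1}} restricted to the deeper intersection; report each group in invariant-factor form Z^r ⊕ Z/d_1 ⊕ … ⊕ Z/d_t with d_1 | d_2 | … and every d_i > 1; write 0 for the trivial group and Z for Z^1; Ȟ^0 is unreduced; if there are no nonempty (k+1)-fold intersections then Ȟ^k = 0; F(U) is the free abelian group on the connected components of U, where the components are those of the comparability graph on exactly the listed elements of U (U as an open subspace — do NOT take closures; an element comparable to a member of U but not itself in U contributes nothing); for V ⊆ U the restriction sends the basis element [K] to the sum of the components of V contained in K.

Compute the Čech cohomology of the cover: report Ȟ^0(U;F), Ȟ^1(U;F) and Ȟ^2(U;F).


Ȟ^0 = Z, Ȟ^1 = Z and Ȟ^2 = 0

cover nerve:
  W1={{p1},{p3},{p1,p3},{p1,p4},{p3,p4},{p3,p5},{p3,p6},{p1,p3,p4},{p3,p4,p5},{p3,p4,p6}} W2={{p2},{p5},{p2,p4},{p2,p5},{p2,p6},{p3,p5},{p4,p5},{p5,p6},{p2,p4,p5},{p2,p5,p6},{p3,p4,p5}} W3={{p4},{p6},{p1,p4},{p2,p4},{p2,p6},{p3,p4},{p3,p6},{p4,p5},{p4,p6},{p5,p6},{p1,p3,p4},{p2,p4,p5},{p2,p5,p6},{p3,p4,p5},{p3,p4,p6}}
  W12={{p3,p5},{p3,p4,p5}} W13={{p1,p4},{p3,p4},{p3,p6},{p1,p3,p4},{p3,p4,p5},{p3,p4,p6}} W23={{p2,p4},{p2,p6},{p4,p5},{p5,p6},{p2,p4,p5},{p2,p5,p6},{p3,p4,p5}}
  W123={{p3,p4,p5}}
components per intersection:
  W1: {{p1},{p3},{p1,p3},{p1,p4},{p3,p4},{p3,p5},{p3,p6},{p1,p3,p4},{p3,p4,p5},{p3,p4,p6}}
  W2: {{p2},{p5},{p2,p4},{p2,p5},{p2,p6},{p3,p5},{p4,p5},{p5,p6},{p2,p4,p5},{p2,p5,p6},{p3,p4,p5}}
  W3: {{p4},{p6},{p1,p4},{p2,p4},{p2,p6},{p3,p4},{p3,p6},{p4,p5},{p4,p6},{p5,p6},{p1,p3,p4},{p2,p4,p5},{p2,p5,p6},{p3,p4,p5},{p3,p4,p6}}
  W12: {{p3,p5},{p3,p4,p5}}
  W13: {{p1,p4},{p3,p4},{p3,p6},{p1,p3,p4},{p3,p4,p5},{p3,p4,p6}}
  W23: {{p2,p4},{p4,p5},{p2,p4,p5},{p3,p4,p5}} {{p2,p6},{p5,p6},{p2,p5,p6}}
  W123: {{p3,p4,p5}}
C dims 3,4,1; δ0: rk 2, SNF 1^2; δ1: rk 1, SNF 1^1
Ȟ^0: (3−2)−0=1 ⇒ Z
Ȟ^1: (4−1)−2=1 ⇒ Z
Ȟ^2: (1−0)−1=0 ⇒ 0


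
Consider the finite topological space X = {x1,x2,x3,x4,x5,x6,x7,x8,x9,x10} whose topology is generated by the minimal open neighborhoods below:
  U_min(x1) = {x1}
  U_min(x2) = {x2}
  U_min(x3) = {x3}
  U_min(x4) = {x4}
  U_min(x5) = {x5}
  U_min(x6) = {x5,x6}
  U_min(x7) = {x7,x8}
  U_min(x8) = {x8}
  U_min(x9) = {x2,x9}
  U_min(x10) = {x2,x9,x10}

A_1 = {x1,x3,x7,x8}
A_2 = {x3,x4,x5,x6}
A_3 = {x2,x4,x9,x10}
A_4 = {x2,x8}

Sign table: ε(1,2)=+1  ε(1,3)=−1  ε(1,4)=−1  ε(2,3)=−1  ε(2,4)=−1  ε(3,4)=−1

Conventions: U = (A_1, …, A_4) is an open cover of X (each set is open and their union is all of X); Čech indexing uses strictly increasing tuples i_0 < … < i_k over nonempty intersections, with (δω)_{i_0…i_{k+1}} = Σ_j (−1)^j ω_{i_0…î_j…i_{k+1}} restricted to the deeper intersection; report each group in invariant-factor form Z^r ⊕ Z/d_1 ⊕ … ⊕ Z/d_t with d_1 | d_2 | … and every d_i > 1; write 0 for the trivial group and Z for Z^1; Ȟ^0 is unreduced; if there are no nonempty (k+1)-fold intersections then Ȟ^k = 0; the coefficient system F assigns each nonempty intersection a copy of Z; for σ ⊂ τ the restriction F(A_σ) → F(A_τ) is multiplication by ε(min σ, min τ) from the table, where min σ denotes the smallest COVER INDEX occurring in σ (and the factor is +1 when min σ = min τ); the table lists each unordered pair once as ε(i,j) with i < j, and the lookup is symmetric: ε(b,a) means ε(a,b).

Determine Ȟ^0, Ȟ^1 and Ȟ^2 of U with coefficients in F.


Ȟ^0 = 0,  Ȟ^1 = Z/2,  Ȟ^2 = 0

nerve of the cover:
  A12={x3} A14={x8} A23={x4} A34={x2}
C dims 4,4; δ0: rk 4, SNF 1^3·2
Ȟ^0 = (4 − 4) − 0 = 0, so Ȟ^0 ≅ 0
Ȟ^1 = (4 − 0) − 4 = 0 plus torsion [2], so Ȟ^1 ≅ Z/2
Ȟ^2 = (0 − 0) − 0 = 0, so Ȟ^2 ≅ 0


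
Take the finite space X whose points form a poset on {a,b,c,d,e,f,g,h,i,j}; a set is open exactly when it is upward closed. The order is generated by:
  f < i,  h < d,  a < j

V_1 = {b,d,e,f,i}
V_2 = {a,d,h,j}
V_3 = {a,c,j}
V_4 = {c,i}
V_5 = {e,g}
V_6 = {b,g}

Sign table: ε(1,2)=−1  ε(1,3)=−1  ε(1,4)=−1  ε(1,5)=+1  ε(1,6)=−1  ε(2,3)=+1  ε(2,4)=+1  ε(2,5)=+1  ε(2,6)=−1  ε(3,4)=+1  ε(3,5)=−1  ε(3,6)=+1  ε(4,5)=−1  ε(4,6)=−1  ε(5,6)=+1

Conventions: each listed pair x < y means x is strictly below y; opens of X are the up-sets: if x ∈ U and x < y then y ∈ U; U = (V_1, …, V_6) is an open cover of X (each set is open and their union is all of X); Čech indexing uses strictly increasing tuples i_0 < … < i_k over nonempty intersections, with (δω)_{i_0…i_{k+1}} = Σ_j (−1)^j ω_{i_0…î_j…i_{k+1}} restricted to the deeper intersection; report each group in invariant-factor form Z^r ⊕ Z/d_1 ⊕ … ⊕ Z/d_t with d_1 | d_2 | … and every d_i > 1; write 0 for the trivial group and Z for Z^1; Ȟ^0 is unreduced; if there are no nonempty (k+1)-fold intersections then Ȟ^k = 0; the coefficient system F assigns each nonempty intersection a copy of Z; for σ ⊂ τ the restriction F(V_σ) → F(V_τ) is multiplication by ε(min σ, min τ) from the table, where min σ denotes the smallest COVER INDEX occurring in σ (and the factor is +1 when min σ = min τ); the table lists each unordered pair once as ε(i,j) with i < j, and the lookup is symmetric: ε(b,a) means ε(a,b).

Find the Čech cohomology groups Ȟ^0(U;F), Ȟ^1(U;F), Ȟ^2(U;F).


nerve simplices:
  V12={d} V14={i} V15={e} V16={b} V23={a,j} V34={c} V56={g}
C dims 6,7; δ0: rk 6, SNF 1^5·2
degree 0: 6−6−0 = 0 → Ȟ^0 ≅ 0
degree 1: 7−0−6 = 1 plus torsion [2] → Ȟ^1 ≅ Z ⊕ Z/2
degree 2: 0−0−0 = 0 → Ȟ^2 ≅ 0

Ȟ^0 ≅ 0; Ȟ^1 ≅ Z ⊕ Z/2; Ȟ^2 ≅ 0


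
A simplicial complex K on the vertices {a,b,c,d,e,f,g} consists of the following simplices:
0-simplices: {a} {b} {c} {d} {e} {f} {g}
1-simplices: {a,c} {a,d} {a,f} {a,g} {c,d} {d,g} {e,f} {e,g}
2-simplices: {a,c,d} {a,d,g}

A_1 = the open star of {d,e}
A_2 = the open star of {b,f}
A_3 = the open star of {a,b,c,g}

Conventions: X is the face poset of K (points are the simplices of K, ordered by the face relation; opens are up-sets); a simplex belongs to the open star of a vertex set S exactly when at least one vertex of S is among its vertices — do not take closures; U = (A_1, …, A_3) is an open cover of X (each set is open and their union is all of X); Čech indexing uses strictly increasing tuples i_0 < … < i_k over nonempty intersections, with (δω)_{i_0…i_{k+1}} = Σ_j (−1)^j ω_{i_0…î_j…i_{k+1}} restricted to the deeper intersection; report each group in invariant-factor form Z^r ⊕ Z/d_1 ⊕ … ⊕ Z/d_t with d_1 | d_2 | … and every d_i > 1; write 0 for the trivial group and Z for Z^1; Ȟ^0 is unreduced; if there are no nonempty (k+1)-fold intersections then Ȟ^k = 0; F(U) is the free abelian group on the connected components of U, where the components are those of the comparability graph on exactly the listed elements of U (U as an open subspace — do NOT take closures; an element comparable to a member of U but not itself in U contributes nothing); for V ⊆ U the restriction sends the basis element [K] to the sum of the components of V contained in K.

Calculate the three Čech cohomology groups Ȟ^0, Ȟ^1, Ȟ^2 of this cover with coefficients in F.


nonempty overlaps:
  A1={{d},{e},{a,d},{c,d},{d,g},{e,f},{e,g},{a,c,d},{a,d,g}} A2={{b},{f},{a,f},{e,f}} A3={{a},{b},{c},{g},{a,c},{a,d},{a,f},{a,g},{c,d},{d,g},{e,g},{a,c,d},{a,d,g}}
  A12={{e,f}} A13={{a,d},{c,d},{d,g},{e,g},{a,c,d},{a,d,g}} A23={{b},{a,f}}
components per intersection:
  A1: {{d},{a,d},{c,d},{d,g},{a,c,d},{a,d,g}} {{e},{e,f},{e,g}}
  A2: {{b}} {{f},{a,f},{e,f}}
  A3: {{a},{c},{g},{a,c},{a,d},{a,f},{a,g},{c,d},{d,g},{e,g},{a,c,d},{a,d,g}} {{b}}
  A12: {{e,f}}
  A13: {{a,d},{c,d},{d,g},{a,c,d},{a,d,g}} {{e,g}}
  A23: {{b}} {{a,f}}
C dims 6,5; δ0: rk 4, SNF 1^4
degree 0: 6−4−0 = 2 → Ȟ^0 ≅ Z^2
degree 1: 5−0−4 = 1 → Ȟ^1 ≅ Z
degree 2: 0−0−0 = 0 → Ȟ^2 ≅ 0

Ȟ^0 = Z^2; Ȟ^1 = Z; Ȟ^2 = 0


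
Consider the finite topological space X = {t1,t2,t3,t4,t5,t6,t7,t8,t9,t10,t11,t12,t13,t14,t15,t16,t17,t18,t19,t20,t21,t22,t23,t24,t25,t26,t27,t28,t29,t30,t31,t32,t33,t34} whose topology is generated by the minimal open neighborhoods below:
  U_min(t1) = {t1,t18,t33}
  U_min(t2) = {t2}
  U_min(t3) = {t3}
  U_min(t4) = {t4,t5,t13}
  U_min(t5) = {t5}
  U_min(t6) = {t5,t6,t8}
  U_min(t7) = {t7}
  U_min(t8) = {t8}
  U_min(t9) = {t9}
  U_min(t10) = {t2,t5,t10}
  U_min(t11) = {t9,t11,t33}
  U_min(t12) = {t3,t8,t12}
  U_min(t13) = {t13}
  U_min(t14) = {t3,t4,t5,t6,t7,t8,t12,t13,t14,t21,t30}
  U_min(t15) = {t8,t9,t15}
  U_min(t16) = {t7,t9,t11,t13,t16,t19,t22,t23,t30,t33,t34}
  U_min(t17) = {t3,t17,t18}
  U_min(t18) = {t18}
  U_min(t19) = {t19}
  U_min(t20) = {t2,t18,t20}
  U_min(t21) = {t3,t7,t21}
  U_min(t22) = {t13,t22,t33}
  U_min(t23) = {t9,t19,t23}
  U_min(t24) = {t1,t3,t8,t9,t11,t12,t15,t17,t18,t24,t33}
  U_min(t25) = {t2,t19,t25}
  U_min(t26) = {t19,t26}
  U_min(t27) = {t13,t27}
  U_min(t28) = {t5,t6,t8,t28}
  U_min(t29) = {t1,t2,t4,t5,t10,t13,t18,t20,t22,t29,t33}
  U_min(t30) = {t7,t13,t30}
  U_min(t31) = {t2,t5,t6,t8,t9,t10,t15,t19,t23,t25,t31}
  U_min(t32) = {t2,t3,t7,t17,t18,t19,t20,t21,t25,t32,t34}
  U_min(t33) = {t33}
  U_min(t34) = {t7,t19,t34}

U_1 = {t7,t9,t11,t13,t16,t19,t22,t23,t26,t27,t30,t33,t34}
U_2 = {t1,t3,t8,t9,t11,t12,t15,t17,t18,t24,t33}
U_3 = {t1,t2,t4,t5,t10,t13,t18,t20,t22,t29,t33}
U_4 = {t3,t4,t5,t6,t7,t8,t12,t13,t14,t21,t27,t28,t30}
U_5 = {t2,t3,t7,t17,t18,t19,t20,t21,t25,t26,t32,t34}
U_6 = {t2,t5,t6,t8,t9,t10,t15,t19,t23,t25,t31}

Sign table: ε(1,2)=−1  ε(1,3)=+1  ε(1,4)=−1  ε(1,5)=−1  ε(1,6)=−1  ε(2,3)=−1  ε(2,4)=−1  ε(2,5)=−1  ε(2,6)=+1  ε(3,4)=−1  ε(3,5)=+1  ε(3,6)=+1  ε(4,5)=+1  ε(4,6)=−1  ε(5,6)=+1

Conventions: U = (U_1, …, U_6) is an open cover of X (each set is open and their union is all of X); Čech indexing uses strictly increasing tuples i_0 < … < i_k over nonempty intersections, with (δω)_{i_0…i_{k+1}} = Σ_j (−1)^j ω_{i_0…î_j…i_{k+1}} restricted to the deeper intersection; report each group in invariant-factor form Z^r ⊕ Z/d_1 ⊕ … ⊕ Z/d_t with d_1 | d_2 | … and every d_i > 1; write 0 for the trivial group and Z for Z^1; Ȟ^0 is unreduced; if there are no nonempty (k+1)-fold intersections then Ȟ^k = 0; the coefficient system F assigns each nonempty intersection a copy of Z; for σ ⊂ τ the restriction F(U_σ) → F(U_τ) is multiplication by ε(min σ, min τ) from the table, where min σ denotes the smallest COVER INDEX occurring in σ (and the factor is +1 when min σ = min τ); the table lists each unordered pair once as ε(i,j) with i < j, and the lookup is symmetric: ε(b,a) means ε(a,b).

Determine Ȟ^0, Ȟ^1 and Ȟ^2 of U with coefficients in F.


nerve of the cover:
  U12={t9,t11,t33} U13={t13,t22,t33} U14={t7,t13,t27,t30} U15={t7,t19,t26,t34} U16={t9,t19,t23} U23={t1,t18,t33} U24={t3,t8,t12} U25={t3,t17,t18} U26={t8,t9,t15} U34={t4,t5,t13} U35={t2,t18,t20} U36={t2,t5,t10} U45={t3,t7,t21} U46={t5,t6,t8} U56={t2,t19,t25}
  U123={t33} U126={t9} U134={t13} U145={t7} U156={t19} U235={t18} U245={t3} U246={t8} U346={t5} U356={t2}
C dims 6,15,10; δ0: rk 6, SNF 1^5·2; δ1: rk 9, SNF 1^9
Ȟ^0 = (6 − 6) − 0 = 0, so Ȟ^0 ≅ 0
Ȟ^1 = (15 − 9) − 6 = 0 plus torsion [2], so Ȟ^1 ≅ Z/2
Ȟ^2 = (10 − 0) − 9 = 1, so Ȟ^2 ≅ Z

Ȟ^0(U;F) ≅ 0; Ȟ^1(U;F) ≅ Z/2; Ȟ^2(U;F) ≅ Z


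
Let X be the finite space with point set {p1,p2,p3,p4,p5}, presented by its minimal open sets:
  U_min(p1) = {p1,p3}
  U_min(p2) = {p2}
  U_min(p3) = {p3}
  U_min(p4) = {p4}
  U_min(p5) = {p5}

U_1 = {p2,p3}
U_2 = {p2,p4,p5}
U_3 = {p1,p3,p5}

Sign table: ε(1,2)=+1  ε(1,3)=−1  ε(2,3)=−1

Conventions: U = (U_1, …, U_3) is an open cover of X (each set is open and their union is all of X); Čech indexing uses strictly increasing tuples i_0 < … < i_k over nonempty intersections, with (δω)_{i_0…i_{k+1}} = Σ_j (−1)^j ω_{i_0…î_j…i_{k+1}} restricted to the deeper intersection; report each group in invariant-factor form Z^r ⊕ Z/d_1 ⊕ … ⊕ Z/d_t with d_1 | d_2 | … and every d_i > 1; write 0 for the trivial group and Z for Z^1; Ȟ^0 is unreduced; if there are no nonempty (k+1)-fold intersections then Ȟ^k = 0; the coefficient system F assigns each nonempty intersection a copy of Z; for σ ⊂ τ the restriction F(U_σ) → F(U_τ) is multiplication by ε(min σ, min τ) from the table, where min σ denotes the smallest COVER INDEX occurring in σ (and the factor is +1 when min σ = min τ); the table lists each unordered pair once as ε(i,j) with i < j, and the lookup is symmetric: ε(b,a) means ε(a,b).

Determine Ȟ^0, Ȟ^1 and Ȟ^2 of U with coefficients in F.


cover nerve:
  U12={p2} U13={p3} U23={p5}
C dims 3,3; δ0: rk 2, SNF 1^2
Ȟ^0: (3−2)−0=1 ⇒ Z
Ȟ^1: (3−0)−2=1 ⇒ Z
Ȟ^2: (0−0)−0=0 ⇒ 0

Ȟ^0 ≅ Z; Ȟ^1 ≅ Z; Ȟ^2 ≅ 0


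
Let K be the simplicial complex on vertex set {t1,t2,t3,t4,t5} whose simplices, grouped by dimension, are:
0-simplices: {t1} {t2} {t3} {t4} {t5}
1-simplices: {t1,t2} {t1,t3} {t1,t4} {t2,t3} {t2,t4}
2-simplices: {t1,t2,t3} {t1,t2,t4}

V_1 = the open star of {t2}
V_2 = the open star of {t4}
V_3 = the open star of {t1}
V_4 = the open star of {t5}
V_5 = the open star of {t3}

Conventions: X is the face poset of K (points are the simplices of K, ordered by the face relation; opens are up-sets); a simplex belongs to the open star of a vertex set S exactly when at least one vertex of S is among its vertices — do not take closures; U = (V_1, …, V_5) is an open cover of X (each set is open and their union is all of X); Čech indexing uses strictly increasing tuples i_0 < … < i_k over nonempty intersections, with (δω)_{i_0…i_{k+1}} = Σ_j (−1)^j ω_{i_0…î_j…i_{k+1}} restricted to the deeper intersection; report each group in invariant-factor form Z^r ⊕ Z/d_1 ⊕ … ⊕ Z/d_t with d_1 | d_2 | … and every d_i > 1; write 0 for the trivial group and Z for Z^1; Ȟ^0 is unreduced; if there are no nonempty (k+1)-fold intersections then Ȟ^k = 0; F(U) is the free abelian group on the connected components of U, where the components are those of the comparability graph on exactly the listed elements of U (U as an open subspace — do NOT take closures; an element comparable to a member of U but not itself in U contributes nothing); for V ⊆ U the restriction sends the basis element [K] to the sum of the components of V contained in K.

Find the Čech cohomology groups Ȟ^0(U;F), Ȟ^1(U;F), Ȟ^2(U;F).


nerve simplices:
  V1={{t2},{t1,t2},{t2,t3},{t2,t4},{t1,t2,t3},{t1,t2,t4}} V2={{t4},{t1,t4},{t2,t4},{t1,t2,t4}} V3={{t1},{t1,t2},{t1,t3},{t1,t4},{t1,t2,t3},{t1,t2,t4}} V4={{t5}} V5={{t3},{t1,t3},{t2,t3},{t1,t2,t3}}
  V12={{t2,t4},{t1,t2,t4}} V13={{t1,t2},{t1,t2,t3},{t1,t2,t4}} V15={{t2,t3},{t1,t2,t3}} V23={{t1,t4},{t1,t2,t4}} V35={{t1,t3},{t1,t2,t3}}
  V123={{t1,t2,t4}} V135={{t1,t2,t3}}
components per intersection:
  V1: {{t2},{t1,t2},{t2,t3},{t2,t4},{t1,t2,t3},{t1,t2,t4}}
  V2: {{t4},{t1,t4},{t2,t4},{t1,t2,t4}}
  V3: {{t1},{t1,t2},{t1,t3},{t1,t4},{t1,t2,t3},{t1,t2,t4}}
  V4: {{t5}}
  V5: {{t3},{t1,t3},{t2,t3},{t1,t2,t3}}
  V12: {{t2,t4},{t1,t2,t4}}
  V13: {{t1,t2},{t1,t2,t3},{t1,t2,t4}}
  V15: {{t2,t3},{t1,t2,t3}}
  V23: {{t1,t4},{t1,t2,t4}}
  V35: {{t1,t3},{t1,t2,t3}}
  V123: {{t1,t2,t4}}
  V135: {{t1,t2,t3}}
C dims 5,5,2; δ0: rk 3, SNF 1^3; δ1: rk 2, SNF 1^2
degree 0: 5−3−0 = 2 → Ȟ^0 ≅ Z^2
degree 1: 5−2−3 = 0 → Ȟ^1 ≅ 0
degree 2: 2−0−2 = 0 → Ȟ^2 ≅ 0

Ȟ^0 = Z^2,  Ȟ^1 = 0,  Ȟ^2 = 0


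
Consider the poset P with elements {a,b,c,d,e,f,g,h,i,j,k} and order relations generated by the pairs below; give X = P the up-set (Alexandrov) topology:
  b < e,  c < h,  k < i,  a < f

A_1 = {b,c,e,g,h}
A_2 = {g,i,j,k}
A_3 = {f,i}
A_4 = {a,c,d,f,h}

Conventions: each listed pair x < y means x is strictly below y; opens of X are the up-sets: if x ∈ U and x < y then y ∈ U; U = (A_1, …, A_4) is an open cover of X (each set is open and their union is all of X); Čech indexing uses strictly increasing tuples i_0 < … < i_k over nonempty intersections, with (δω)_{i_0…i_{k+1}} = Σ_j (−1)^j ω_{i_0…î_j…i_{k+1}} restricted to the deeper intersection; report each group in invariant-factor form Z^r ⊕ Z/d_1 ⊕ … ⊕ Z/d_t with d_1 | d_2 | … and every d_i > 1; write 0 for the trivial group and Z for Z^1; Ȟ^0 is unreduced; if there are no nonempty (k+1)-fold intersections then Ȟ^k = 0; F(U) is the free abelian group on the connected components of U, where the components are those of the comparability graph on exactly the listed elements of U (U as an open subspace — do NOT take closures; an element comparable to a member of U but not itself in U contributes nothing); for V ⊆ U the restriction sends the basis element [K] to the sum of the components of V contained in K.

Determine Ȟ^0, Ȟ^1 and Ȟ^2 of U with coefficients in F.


nerve simplices:
  A12={g} A14={c,h} A23={i} A34={f}
components per intersection:
  A1: {b,e} {c,h} {g}
  A2: {g} {i,k} {j}
  A3: {f} {i}
  A4: {a,f} {c,h} {d}
  A12: {g}
  A14: {c,h}
  A23: {i}
  A34: {f}
C dims 11,4; δ0: rk 4, SNF 1^4
degree 0: 11−4−0 = 7 → Ȟ^0 ≅ Z^7
degree 1: 4−0−4 = 0 → Ȟ^1 ≅ 0
degree 2: 0−0−0 = 0 → Ȟ^2 ≅ 0

Ȟ^0 = Z^7, Ȟ^1 = 0 and Ȟ^2 = 0


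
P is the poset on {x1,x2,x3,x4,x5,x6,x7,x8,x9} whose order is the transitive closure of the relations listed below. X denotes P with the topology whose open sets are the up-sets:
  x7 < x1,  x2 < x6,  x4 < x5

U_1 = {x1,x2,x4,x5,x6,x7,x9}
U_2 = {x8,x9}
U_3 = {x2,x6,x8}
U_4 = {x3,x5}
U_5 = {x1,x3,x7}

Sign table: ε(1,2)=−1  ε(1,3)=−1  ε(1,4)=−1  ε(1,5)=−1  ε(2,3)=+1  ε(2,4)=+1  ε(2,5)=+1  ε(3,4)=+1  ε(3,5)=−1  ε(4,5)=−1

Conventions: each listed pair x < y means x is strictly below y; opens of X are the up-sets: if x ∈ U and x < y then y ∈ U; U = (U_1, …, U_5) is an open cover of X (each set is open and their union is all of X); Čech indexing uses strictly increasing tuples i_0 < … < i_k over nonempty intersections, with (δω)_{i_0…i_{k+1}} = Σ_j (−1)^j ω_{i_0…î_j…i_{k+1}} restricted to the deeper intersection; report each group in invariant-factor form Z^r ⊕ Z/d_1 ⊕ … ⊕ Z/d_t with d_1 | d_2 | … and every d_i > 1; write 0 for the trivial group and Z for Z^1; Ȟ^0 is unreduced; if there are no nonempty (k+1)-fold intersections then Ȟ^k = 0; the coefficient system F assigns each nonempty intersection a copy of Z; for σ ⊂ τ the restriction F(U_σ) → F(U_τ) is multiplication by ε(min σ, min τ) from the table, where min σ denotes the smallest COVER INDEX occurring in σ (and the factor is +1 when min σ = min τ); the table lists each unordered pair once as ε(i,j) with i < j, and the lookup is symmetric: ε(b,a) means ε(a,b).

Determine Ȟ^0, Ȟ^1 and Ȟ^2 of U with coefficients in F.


cover nerve:
  U12={x9} U13={x2,x6} U14={x5} U15={x1,x7} U23={x8} U45={x3}
C dims 5,6; δ0: rk 5, SNF 1^4·2
Ȟ^0: (5−5)−0=0 ⇒ 0
Ȟ^1: (6−0)−5=1 plus torsion [2] ⇒ Z ⊕ Z/2
Ȟ^2: (0−0)−0=0 ⇒ 0

Ȟ^0 = 0,  Ȟ^1 = Z ⊕ Z/2,  Ȟ^2 = 0


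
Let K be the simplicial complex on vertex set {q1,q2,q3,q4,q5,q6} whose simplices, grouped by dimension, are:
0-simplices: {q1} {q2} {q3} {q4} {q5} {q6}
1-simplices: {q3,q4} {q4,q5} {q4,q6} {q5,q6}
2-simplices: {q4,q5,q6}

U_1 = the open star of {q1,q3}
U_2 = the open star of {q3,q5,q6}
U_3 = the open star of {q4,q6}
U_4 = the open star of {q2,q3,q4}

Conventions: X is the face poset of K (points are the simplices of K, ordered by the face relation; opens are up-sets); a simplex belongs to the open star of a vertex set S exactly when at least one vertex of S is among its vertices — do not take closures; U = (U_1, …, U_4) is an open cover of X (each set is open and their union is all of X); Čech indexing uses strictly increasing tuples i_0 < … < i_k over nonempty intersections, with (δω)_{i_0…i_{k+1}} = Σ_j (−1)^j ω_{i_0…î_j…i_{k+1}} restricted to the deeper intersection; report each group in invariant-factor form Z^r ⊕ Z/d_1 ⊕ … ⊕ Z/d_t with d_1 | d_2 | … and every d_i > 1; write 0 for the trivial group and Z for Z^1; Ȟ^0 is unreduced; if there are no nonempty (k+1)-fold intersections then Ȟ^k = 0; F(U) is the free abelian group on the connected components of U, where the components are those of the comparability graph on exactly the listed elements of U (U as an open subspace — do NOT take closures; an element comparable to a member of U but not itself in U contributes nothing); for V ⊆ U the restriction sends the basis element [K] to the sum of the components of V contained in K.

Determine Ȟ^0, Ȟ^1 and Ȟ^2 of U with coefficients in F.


Ȟ^0 = Z^3, Ȟ^1 = 0 and Ȟ^2 = 0

cover nerve:
  U1={{q1},{q3},{q3,q4}} U2={{q3},{q5},{q6},{q3,q4},{q4,q5},{q4,q6},{q5,q6},{q4,q5,q6}} U3={{q4},{q6},{q3,q4},{q4,q5},{q4,q6},{q5,q6},{q4,q5,q6}} U4={{q2},{q3},{q4},{q3,q4},{q4,q5},{q4,q6},{q4,q5,q6}}
  U12={{q3},{q3,q4}} U13={{q3,q4}} U14={{q3},{q3,q4}} U23={{q6},{q3,q4},{q4,q5},{q4,q6},{q5,q6},{q4,q5,q6}} U24={{q3},{q3,q4},{q4,q5},{q4,q6},{q4,q5,q6}} U34={{q4},{q3,q4},{q4,q5},{q4,q6},{q4,q5,q6}}
  U123={{q3,q4}} U124={{q3},{q3,q4}} U134={{q3,q4}} U234={{q3,q4},{q4,q5},{q4,q6},{q4,q5,q6}}
  U1234={{q3,q4}}
components per intersection:
  U1: {{q1}} {{q3},{q3,q4}}
  U2: {{q3},{q3,q4}} {{q5},{q6},{q4,q5},{q4,q6},{q5,q6},{q4,q5,q6}}
  U3: {{q4},{q6},{q3,q4},{q4,q5},{q4,q6},{q5,q6},{q4,q5,q6}}
  U4: {{q2}} {{q3},{q4},{q3,q4},{q4,q5},{q4,q6},{q4,q5,q6}}
  U12: {{q3},{q3,q4}}
  U13: {{q3,q4}}
  U14: {{q3},{q3,q4}}
  U23: {{q6},{q4,q5},{q4,q6},{q5,q6},{q4,q5,q6}} {{q3,q4}}
  U24: {{q3},{q3,q4}} {{q4,q5},{q4,q6},{q4,q5,q6}}
  U34: {{q4},{q3,q4},{q4,q5},{q4,q6},{q4,q5,q6}}
  U123: {{q3,q4}}
  U124: {{q3},{q3,q4}}
  U134: {{q3,q4}}
  U234: {{q3,q4}} {{q4,q5},{q4,q6},{q4,q5,q6}}
  U1234: {{q3,q4}}
C dims 7,8,5,1; δ0: rk 4, SNF 1^4; δ1: rk 4, SNF 1^4; δ2: rk 1, SNF 1^1
Ȟ^0: (7−4)−0=3 ⇒ Z^3
Ȟ^1: (8−4)−4=0 ⇒ 0
Ȟ^2: (5−1)−4=0 ⇒ 0


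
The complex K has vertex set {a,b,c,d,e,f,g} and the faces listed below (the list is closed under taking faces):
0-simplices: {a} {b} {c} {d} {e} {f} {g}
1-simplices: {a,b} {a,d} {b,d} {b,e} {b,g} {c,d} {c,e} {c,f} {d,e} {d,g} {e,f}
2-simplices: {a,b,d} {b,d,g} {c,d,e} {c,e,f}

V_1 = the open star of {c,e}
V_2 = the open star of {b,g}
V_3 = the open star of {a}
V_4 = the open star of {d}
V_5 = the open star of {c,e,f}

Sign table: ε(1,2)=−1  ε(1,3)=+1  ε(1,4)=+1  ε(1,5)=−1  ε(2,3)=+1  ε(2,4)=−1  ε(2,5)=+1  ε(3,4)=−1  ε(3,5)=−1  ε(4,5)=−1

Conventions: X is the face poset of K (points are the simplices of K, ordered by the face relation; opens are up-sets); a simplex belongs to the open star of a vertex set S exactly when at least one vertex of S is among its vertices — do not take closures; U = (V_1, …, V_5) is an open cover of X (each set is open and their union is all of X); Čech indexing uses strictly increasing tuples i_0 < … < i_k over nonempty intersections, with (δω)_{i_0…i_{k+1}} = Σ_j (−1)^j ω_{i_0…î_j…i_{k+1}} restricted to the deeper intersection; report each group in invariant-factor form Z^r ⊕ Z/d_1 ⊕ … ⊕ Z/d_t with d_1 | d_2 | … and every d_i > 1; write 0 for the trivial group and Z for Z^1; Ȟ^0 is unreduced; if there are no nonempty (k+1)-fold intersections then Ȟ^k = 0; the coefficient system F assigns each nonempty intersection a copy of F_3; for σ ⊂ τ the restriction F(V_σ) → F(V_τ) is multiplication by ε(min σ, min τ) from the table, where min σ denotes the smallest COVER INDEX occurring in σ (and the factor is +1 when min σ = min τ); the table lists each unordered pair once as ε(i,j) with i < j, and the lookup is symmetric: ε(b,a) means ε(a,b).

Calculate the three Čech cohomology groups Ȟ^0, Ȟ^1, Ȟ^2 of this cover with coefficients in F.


Ȟ^0 ≅ Z/3, Ȟ^1 ≅ Z/3, Ȟ^2 ≅ 0

intersection data:
  V1={{c},{e},{b,e},{c,d},{c,e},{c,f},{d,e},{e,f},{c,d,e},{c,e,f}} V2={{b},{g},{a,b},{b,d},{b,e},{b,g},{d,g},{a,b,d},{b,d,g}} V3={{a},{a,b},{a,d},{a,b,d}} V4={{d},{a,d},{b,d},{c,d},{d,e},{d,g},{a,b,d},{b,d,g},{c,d,e}} V5={{c},{e},{f},{b,e},{c,d},{c,e},{c,f},{d,e},{e,f},{c,d,e},{c,e,f}}
  V12={{b,e}} V14={{c,d},{d,e},{c,d,e}} V15={{c},{e},{b,e},{c,d},{c,e},{c,f},{d,e},{e,f},{c,d,e},{c,e,f}} V23={{a,b},{a,b,d}} V24={{b,d},{d,g},{a,b,d},{b,d,g}} V25={{b,e}} V34={{a,d},{a,b,d}} V45={{c,d},{d,e},{c,d,e}}
  V125={{b,e}} V145={{c,d},{d,e},{c,d,e}} V234={{a,b,d}}
C dims 5,8,3; δ0: rk_F3 4; δ1: rk_F3 3
Ȟ^0 = (5 − 4) − 0 = 1, so Ȟ^0 ≅ Z/3
Ȟ^1 = (8 − 3) − 4 = 1, so Ȟ^1 ≅ Z/3
Ȟ^2 = (3 − 0) − 3 = 0, so Ȟ^2 ≅ 0


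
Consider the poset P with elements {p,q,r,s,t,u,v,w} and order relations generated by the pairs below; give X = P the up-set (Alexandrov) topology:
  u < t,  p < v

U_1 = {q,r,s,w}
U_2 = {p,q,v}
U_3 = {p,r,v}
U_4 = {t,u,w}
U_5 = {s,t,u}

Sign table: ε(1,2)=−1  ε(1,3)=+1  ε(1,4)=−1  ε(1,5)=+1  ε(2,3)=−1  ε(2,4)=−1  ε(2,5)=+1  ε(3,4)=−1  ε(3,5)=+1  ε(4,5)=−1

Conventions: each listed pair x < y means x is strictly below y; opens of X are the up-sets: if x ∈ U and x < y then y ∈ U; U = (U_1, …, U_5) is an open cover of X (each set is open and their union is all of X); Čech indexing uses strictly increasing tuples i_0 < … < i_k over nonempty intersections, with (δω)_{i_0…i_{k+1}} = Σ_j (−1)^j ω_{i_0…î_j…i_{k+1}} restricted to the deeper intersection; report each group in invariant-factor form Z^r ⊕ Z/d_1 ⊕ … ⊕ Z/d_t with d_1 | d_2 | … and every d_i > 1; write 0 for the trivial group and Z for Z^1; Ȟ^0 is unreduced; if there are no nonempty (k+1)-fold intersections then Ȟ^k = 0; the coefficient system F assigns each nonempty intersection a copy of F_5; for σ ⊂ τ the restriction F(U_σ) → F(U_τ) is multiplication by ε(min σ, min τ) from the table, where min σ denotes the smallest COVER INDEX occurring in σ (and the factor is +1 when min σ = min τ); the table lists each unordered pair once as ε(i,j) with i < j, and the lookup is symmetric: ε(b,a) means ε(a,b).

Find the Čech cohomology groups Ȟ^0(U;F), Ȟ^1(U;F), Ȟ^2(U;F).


nonempty overlaps:
  U12={q} U13={r} U14={w} U15={s} U23={p,v} U45={t,u}
C dims 5,6; δ0: rk_F5 4
degree 0: 5−4−0 = 1 → Ȟ^0 ≅ Z/5
degree 1: 6−0−4 = 2 → Ȟ^1 ≅ Z/5 ⊕ Z/5
degree 2: 0−0−0 = 0 → Ȟ^2 ≅ 0

Ȟ^0 ≅ Z/5; Ȟ^1 ≅ Z/5 ⊕ Z/5; Ȟ^2 ≅ 0


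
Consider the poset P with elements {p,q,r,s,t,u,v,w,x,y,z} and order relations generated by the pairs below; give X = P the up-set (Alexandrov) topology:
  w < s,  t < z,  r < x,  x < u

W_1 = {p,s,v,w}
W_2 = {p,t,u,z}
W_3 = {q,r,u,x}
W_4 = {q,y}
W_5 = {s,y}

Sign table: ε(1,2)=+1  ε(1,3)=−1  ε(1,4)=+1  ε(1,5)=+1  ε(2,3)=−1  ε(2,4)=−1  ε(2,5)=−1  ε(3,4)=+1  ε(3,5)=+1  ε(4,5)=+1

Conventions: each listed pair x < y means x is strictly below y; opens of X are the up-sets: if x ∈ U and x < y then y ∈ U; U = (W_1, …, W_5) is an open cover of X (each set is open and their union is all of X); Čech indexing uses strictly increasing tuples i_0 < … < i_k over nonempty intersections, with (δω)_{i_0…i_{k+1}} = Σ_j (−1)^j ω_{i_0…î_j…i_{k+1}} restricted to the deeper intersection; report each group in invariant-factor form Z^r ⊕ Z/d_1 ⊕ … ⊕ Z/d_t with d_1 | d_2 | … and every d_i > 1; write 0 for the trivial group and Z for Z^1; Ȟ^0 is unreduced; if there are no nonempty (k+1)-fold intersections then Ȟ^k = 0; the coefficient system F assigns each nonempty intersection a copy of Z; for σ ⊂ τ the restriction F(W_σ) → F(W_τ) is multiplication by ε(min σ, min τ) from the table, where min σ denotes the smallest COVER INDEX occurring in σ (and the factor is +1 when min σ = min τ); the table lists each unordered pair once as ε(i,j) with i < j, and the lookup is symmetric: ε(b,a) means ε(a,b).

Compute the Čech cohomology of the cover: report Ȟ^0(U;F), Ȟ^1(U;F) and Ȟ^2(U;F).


Ȟ^0 ≅ 0, Ȟ^1 ≅ Z/2, Ȟ^2 ≅ 0

intersection data:
  W12={p} W15={s} W23={u} W34={q} W45={y}
C dims 5,5; δ0: rk 5, SNF 1^4·2
Ȟ^0 = (5 − 5) − 0 = 0, so Ȟ^0 ≅ 0
Ȟ^1 = (5 − 0) − 5 = 0 plus torsion [2], so Ȟ^1 ≅ Z/2
Ȟ^2 = (0 − 0) − 0 = 0, so Ȟ^2 ≅ 0


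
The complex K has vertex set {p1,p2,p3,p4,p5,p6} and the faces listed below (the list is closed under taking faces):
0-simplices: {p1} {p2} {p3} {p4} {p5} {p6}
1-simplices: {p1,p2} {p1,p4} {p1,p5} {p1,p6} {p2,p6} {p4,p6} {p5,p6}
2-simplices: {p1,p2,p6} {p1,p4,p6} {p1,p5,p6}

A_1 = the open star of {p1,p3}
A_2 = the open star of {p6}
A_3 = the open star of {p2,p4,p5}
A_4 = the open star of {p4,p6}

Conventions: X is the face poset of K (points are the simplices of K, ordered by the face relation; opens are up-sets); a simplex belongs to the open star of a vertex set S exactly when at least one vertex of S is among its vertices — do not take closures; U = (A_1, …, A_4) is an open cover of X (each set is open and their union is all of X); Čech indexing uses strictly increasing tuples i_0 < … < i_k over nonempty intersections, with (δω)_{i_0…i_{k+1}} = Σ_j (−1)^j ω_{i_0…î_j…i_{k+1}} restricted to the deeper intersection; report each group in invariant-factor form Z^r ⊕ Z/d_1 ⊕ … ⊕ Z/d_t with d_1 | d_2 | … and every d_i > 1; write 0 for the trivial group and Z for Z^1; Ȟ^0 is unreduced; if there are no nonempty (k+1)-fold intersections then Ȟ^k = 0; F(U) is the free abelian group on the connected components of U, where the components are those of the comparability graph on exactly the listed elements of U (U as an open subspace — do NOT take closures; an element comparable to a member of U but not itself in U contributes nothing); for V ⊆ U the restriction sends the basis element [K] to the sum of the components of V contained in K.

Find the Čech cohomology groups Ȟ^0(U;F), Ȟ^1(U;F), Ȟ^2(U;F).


intersection data:
  A1={{p1},{p3},{p1,p2},{p1,p4},{p1,p5},{p1,p6},{p1,p2,p6},{p1,p4,p6},{p1,p5,p6}} A2={{p6},{p1,p6},{p2,p6},{p4,p6},{p5,p6},{p1,p2,p6},{p1,p4,p6},{p1,p5,p6}} A3={{p2},{p4},{p5},{p1,p2},{p1,p4},{p1,p5},{p2,p6},{p4,p6},{p5,p6},{p1,p2,p6},{p1,p4,p6},{p1,p5,p6}} A4={{p4},{p6},{p1,p4},{p1,p6},{p2,p6},{p4,p6},{p5,p6},{p1,p2,p6},{p1,p4,p6},{p1,p5,p6}}
  A12={{p1,p6},{p1,p2,p6},{p1,p4,p6},{p1,p5,p6}} A13={{p1,p2},{p1,p4},{p1,p5},{p1,p2,p6},{p1,p4,p6},{p1,p5,p6}} A14={{p1,p4},{p1,p6},{p1,p2,p6},{p1,p4,p6},{p1,p5,p6}} A23={{p2,p6},{p4,p6},{p5,p6},{p1,p2,p6},{p1,p4,p6},{p1,p5,p6}} A24={{p6},{p1,p6},{p2,p6},{p4,p6},{p5,p6},{p1,p2,p6},{p1,p4,p6},{p1,p5,p6}} A34={{p4},{p1,p4},{p2,p6},{p4,p6},{p5,p6},{p1,p2,p6},{p1,p4,p6},{p1,p5,p6}}
  A123={{p1,p2,p6},{p1,p4,p6},{p1,p5,p6}} A124={{p1,p6},{p1,p2,p6},{p1,p4,p6},{p1,p5,p6}} A134={{p1,p4},{p1,p2,p6},{p1,p4,p6},{p1,p5,p6}} A234={{p2,p6},{p4,p6},{p5,p6},{p1,p2,p6},{p1,p4,p6},{p1,p5,p6}}
  A1234={{p1,p2,p6},{p1,p4,p6},{p1,p5,p6}}
components per intersection:
  A1: {{p1},{p1,p2},{p1,p4},{p1,p5},{p1,p6},{p1,p2,p6},{p1,p4,p6},{p1,p5,p6}} {{p3}}
  A2: {{p6},{p1,p6},{p2,p6},{p4,p6},{p5,p6},{p1,p2,p6},{p1,p4,p6},{p1,p5,p6}}
  A3: {{p2},{p1,p2},{p2,p6},{p1,p2,p6}} {{p4},{p1,p4},{p4,p6},{p1,p4,p6}} {{p5},{p1,p5},{p5,p6},{p1,p5,p6}}
  A4: {{p4},{p6},{p1,p4},{p1,p6},{p2,p6},{p4,p6},{p5,p6},{p1,p2,p6},{p1,p4,p6},{p1,p5,p6}}
  A12: {{p1,p6},{p1,p2,p6},{p1,p4,p6},{p1,p5,p6}}
  A13: {{p1,p2},{p1,p2,p6}} {{p1,p4},{p1,p4,p6}} {{p1,p5},{p1,p5,p6}}
  A14: {{p1,p4},{p1,p6},{p1,p2,p6},{p1,p4,p6},{p1,p5,p6}}
  A23: {{p2,p6},{p1,p2,p6}} {{p4,p6},{p1,p4,p6}} {{p5,p6},{p1,p5,p6}}
  A24: {{p6},{p1,p6},{p2,p6},{p4,p6},{p5,p6},{p1,p2,p6},{p1,p4,p6},{p1,p5,p6}}
  A34: {{p4},{p1,p4},{p4,p6},{p1,p4,p6}} {{p2,p6},{p1,p2,p6}} {{p5,p6},{p1,p5,p6}}
  A123: {{p1,p2,p6}} {{p1,p4,p6}} {{p1,p5,p6}}
  A124: {{p1,p6},{p1,p2,p6},{p1,p4,p6},{p1,p5,p6}}
  A134: {{p1,p4},{p1,p4,p6}} {{p1,p2,p6}} {{p1,p5,p6}}
  A234: {{p2,p6},{p1,p2,p6}} {{p4,p6},{p1,p4,p6}} {{p5,p6},{p1,p5,p6}}
  A1234: {{p1,p2,p6}} {{p1,p4,p6}} {{p1,p5,p6}}
C dims 7,12,10,3; δ0: rk 5, SNF 1^5; δ1: rk 7, SNF 1^7; δ2: rk 3, SNF 1^3
Ȟ^0 = (7 − 5) − 0 = 2, so Ȟ^0 ≅ Z^2
Ȟ^1 = (12 − 7) − 5 = 0, so Ȟ^1 ≅ 0
Ȟ^2 = (10 − 3) − 7 = 0, so Ȟ^2 ≅ 0

Ȟ^0(U;F) ≅ Z^2,  Ȟ^1(U;F) ≅ 0,  Ȟ^2(U;F) ≅ 0


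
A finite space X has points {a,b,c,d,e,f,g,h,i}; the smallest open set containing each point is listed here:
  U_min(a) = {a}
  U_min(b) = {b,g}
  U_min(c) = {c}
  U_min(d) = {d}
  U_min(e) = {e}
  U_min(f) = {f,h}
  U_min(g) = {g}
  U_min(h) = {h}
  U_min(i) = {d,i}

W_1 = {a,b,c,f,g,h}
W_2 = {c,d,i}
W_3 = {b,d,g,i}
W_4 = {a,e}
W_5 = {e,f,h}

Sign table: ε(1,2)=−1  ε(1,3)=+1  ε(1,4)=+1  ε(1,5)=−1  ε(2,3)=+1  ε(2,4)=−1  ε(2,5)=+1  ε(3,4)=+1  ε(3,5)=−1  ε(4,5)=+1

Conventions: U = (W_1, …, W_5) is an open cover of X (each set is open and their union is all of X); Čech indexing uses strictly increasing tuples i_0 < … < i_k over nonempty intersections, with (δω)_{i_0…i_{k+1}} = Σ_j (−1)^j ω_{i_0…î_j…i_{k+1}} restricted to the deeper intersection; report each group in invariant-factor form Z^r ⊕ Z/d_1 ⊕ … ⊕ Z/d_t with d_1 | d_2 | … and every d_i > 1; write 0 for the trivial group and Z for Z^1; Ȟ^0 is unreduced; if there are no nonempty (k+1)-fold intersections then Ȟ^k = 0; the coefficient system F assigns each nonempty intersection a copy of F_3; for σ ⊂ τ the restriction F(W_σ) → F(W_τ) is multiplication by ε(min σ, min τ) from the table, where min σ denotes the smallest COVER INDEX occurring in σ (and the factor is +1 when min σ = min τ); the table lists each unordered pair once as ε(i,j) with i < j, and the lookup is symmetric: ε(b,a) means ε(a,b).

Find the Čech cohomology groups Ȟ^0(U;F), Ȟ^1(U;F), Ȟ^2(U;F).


Ȟ^0 = 0, Ȟ^1 = Z/3, Ȟ^2 = 0

nonempty intersections:
  W12={c} W13={b,g} W14={a} W15={f,h} W23={d,i} W45={e}
C dims 5,6; δ0: rk_F3 5
Ȟ^0: (5−5)−0=0 ⇒ 0
Ȟ^1: (6−0)−5=1 ⇒ Z/3
Ȟ^2: (0−0)−0=0 ⇒ 0
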